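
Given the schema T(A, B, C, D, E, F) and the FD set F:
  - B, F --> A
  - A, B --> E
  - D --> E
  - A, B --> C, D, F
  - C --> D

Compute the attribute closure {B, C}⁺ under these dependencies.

{B, C, D, E}

Start with {B, C}.
C --> D applies; add {D} → now {B, C, D}.
D --> E applies; add {E} → now {B, C, D, E}.
No further FD applies.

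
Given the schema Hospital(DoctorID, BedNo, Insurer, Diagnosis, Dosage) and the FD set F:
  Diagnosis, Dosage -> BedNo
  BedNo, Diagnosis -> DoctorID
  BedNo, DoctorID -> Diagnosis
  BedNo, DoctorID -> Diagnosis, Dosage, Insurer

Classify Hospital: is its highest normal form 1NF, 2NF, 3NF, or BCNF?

BCNF

Candidate keys: {BedNo, Diagnosis}, {BedNo, DoctorID}, {Diagnosis, Dosage}. Prime attributes: {BedNo, Diagnosis, DoctorID, Dosage}.
Every FD has a superkey on the left, so the relation is in BCNF.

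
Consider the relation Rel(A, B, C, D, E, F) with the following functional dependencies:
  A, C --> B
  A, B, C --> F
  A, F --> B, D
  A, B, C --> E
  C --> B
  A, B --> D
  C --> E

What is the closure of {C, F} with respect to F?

Start with {C, F}.
C --> B applies; add {B} → now {B, C, F}.
C --> E applies; add {E} → now {B, C, E, F}.
No further FD applies.

{B, C, E, F}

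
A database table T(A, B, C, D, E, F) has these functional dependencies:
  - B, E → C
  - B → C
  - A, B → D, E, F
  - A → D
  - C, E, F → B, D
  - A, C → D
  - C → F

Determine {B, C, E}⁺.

Start with {B, C, E}.
C → F applies; add {F} → now {B, C, E, F}.
C, E, F → B, D applies; add {D} → now {B, C, D, E, F}.
No further FD applies.

{B, C, D, E, F}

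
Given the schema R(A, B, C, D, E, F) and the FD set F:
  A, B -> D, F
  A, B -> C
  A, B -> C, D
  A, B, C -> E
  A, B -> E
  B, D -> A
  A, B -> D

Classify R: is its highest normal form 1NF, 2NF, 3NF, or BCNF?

BCNF

Candidate keys: {A, B}, {B, D}. Prime attributes: {A, B, D}.
The left-hand side of every FD is a superkey, so BCNF is satisfied.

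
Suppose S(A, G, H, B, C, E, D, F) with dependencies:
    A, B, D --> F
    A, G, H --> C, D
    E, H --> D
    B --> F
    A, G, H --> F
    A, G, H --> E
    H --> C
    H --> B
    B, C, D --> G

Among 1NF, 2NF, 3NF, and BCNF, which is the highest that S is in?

1NF

Candidate keys: {A, D, H}, {A, E, H}, {A, G, H}. Prime attributes: {A, D, E, G, H}.
A, B, D --> F breaks BCNF: {A, B, D}⁺ = {A, B, D, F}, so {A, B, D} is not a superkey.
Because {F} is non-prime and the left side of A, B, D --> F is not a superkey, the relation is not in 3NF.
{H} is a proper subset of the key {A, D, H}, and {H}⁺ contains the non-prime attributes {B, C, F} — a partial dependency, so 2NF is violated.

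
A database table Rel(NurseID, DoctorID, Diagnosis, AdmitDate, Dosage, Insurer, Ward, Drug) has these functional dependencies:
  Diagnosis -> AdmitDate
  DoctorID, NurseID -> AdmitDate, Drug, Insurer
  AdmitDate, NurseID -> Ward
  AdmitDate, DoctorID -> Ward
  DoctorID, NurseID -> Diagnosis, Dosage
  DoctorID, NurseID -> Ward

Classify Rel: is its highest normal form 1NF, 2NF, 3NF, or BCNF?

Candidate key: {DoctorID, NurseID}. Prime attributes: {DoctorID, NurseID}.
For Diagnosis -> AdmitDate we have {Diagnosis}⁺ = {AdmitDate, Diagnosis}; {Diagnosis} is not a superkey, so BCNF fails.
Diagnosis -> AdmitDate determines the non-prime attribute {AdmitDate} from a non-superkey — 3NF is violated.
Checking every proper subset of each key, none determines a non-prime attribute — 2NF is satisfied.

2NF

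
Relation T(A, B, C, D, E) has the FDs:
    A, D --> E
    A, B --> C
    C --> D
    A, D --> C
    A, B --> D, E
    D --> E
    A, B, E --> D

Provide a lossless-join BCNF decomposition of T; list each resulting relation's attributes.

Candidate key of the original relation: {A, B}.
In {A, B, C, D, E}, {A, D} is not a superkey ({A, D}⁺ restricted to this set is {A, C, D, E}), so split on A, D --> C, E into {A, C, D, E} and {A, B, D}.
In {A, C, D, E}, {C} is not a superkey ({C}⁺ restricted to this set is {C, D, E}), so split on C --> D, E into {C, D, E} and {A, C}.
In {C, D, E}, {D} is not a superkey ({D}⁺ restricted to this set is {D, E}), so split on D --> E into {D, E} and {C, D}.
{D, E}: every determinant is a superkey — BCNF.
{C, D}: every determinant is a superkey — BCNF.
{A, C}: every determinant is a superkey — BCNF.
{A, B, D}: every determinant is a superkey — BCNF.

{A, B, D}; {A, C}; {C, D}; {D, E}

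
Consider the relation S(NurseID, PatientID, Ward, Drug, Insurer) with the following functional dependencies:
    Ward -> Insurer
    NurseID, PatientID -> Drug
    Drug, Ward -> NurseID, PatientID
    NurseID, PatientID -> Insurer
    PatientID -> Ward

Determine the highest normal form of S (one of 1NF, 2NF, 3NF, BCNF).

Candidate keys: {Drug, PatientID}, {Drug, Ward}, {NurseID, PatientID}. Prime attributes: {Drug, NurseID, PatientID, Ward}.
Ward -> Insurer: {Ward}⁺ = {Insurer, Ward}, which is not all of the attributes, so the left side is not a superkey — BCNF is violated.
Ward -> Insurer has non-prime {Insurer} on the right and a non-superkey on the left, so 3NF fails.
The proper key subset {PatientID} of {Drug, PatientID} determines non-prime {Insurer}, so the relation is not even in 2NF.

1NF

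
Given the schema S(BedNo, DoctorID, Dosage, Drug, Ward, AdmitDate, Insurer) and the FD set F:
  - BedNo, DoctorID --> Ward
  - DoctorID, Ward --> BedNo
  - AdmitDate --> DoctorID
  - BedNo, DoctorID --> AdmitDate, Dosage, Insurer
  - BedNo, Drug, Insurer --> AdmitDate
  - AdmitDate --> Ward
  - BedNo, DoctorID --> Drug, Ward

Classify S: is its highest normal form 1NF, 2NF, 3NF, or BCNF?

Candidate keys: {AdmitDate}, {BedNo, DoctorID}, {BedNo, Drug, Insurer}, {DoctorID, Ward}. Prime attributes: {AdmitDate, BedNo, DoctorID, Drug, Insurer, Ward}.
Each dependency's left side is a superkey — BCNF holds.

BCNF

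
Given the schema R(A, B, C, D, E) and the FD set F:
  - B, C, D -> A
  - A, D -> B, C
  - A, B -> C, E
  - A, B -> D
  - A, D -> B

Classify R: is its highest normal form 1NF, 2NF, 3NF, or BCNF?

Candidate keys: {A, B}, {A, D}, {B, C, D}. Prime attributes: {A, B, C, D}.
Each dependency's left side is a superkey — BCNF holds.

BCNF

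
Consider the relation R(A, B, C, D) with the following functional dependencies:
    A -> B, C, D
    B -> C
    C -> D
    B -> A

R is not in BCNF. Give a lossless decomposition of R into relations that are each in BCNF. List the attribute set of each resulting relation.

Candidate keys of the original relation: {A}, {B}.
Within {A, B, C, D}: {C}⁺ ∩ {A, B, C, D} = {C, D}, not the whole set, so C -> D violates BCNF; decompose into {C, D} and {A, B, C}.
{C, D} is in BCNF.
{A, B, C} is in BCNF.

{A, B, C}; {C, D}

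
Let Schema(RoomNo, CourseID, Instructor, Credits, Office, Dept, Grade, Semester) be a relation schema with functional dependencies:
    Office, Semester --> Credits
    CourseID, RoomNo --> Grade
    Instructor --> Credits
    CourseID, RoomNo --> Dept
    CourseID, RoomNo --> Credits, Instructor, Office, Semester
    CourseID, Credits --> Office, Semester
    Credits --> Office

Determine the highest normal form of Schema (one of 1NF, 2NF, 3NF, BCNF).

Candidate key: {CourseID, RoomNo}. Prime attributes: {CourseID, RoomNo}.
Office, Semester --> Credits breaks BCNF: {Office, Semester}⁺ = {Credits, Office, Semester}, so {Office, Semester} is not a superkey.
Office, Semester --> Credits determines the non-prime attribute {Credits} from a non-superkey — 3NF is violated.
Checking every proper subset of each key, none determines a non-prime attribute — 2NF is satisfied.

2NF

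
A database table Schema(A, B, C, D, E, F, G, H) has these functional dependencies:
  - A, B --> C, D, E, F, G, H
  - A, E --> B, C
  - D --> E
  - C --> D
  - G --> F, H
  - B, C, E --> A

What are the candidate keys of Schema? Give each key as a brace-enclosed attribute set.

{A, B}, {A, C}, {A, D}, {A, E}, {B, C}

{A, B} is a candidate key since {A, B}⁺ = {A, B, C, D, E, F, G, H} covers every attribute.
{A, C} is a candidate key since {A, C}⁺ = {A, B, C, D, E, F, G, H} covers every attribute.
{A, D} is a candidate key since {A, D}⁺ = {A, B, C, D, E, F, G, H} covers every attribute.
{A, E} is a candidate key since {A, E}⁺ = {A, B, C, D, E, F, G, H} covers every attribute.
{B, C} is a candidate key since {B, C}⁺ = {A, B, C, D, E, F, G, H} covers every attribute.
No proper subset of any of these is a key, and no other minimal superkey exists.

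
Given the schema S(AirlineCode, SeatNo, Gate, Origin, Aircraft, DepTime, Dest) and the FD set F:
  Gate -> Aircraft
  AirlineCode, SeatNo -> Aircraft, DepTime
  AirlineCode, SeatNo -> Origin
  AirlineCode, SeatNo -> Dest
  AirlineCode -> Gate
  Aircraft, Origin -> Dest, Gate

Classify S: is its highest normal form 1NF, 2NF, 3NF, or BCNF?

1NF

Candidate key: {AirlineCode, SeatNo}. Prime attributes: {AirlineCode, SeatNo}.
For Gate -> Aircraft we have {Gate}⁺ = {Aircraft, Gate}; {Gate} is not a superkey, so BCNF fails.
Gate -> Aircraft determines the non-prime attribute {Aircraft} from a non-superkey — 3NF is violated.
{AirlineCode} is a proper subset of the key {AirlineCode, SeatNo}, and {AirlineCode}⁺ contains the non-prime attributes {Aircraft, Gate} — a partial dependency, so 2NF is violated.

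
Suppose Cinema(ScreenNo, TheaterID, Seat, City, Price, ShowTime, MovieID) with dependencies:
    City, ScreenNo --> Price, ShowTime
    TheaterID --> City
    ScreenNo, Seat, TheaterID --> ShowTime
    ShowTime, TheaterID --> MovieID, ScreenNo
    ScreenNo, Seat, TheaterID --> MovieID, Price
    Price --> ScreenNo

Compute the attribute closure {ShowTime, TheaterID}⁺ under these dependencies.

Start with {ShowTime, TheaterID}.
TheaterID --> City applies; add {City} → now {City, ShowTime, TheaterID}.
ShowTime, TheaterID --> MovieID, ScreenNo applies; add {MovieID, ScreenNo} → now {City, MovieID, ScreenNo, ShowTime, TheaterID}.
City, ScreenNo --> Price, ShowTime applies; add {Price} → now {City, MovieID, Price, ScreenNo, ShowTime, TheaterID}.
No further FD applies.

{City, MovieID, Price, ScreenNo, ShowTime, TheaterID}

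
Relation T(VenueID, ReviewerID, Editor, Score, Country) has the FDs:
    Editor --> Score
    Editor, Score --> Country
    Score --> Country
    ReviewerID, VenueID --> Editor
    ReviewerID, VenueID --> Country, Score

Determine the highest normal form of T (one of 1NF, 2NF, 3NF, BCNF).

2NF

Candidate key: {ReviewerID, VenueID}. Prime attributes: {ReviewerID, VenueID}.
Editor --> Score breaks BCNF: {Editor}⁺ = {Country, Editor, Score}, so {Editor} is not a superkey.
Because {Score} is non-prime and the left side of Editor --> Score is not a superkey, the relation is not in 3NF.
No non-prime attribute depends on a proper subset of any candidate key, so 2NF holds.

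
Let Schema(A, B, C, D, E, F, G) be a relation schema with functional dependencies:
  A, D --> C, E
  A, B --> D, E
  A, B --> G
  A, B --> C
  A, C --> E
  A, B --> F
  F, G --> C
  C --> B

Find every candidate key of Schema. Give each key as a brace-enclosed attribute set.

{A, B}, {A, C}, {A, D}, {A, F, G}

No FD produces {A}, so it must be in every candidate key.
{A, B}⁺ = {A, B, C, D, E, F, G} — all of the relation — so {A, B} is a candidate key.
{A, C}⁺ = {A, B, C, D, E, F, G} — all of the relation — so {A, C} is a candidate key.
{A, D}⁺ = {A, B, C, D, E, F, G} — all of the relation — so {A, D} is a candidate key.
{A, F, G}⁺ = {A, B, C, D, E, F, G} — all of the relation — so {A, F, G} is a candidate key.
Any other superkey properly contains one of these, so there are no further candidate keys.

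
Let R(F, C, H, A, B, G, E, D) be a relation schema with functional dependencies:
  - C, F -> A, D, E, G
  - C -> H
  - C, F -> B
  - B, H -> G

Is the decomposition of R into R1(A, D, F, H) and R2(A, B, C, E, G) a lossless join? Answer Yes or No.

Common attributes: {A}; their closure is {A}.
Neither R1 nor R2 is contained in that closure, so the decomposition is lossy.

No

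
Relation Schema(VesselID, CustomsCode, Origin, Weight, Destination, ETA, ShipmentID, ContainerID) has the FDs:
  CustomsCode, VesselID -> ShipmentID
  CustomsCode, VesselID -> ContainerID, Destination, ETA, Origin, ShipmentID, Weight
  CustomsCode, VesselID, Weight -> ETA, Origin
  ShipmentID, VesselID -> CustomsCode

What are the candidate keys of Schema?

{CustomsCode, VesselID}, {ShipmentID, VesselID}

{VesselID} never appears on the right of any FD, so every key must include it.
{CustomsCode, VesselID}⁺ = {ContainerID, CustomsCode, Destination, ETA, Origin, ShipmentID, VesselID, Weight} — all of the relation — so {CustomsCode, VesselID} is a candidate key.
{ShipmentID, VesselID}⁺ = {ContainerID, CustomsCode, Destination, ETA, Origin, ShipmentID, VesselID, Weight} — all of the relation — so {ShipmentID, VesselID} is a candidate key.
These are minimal and exhaustive — every other superkey contains one of them.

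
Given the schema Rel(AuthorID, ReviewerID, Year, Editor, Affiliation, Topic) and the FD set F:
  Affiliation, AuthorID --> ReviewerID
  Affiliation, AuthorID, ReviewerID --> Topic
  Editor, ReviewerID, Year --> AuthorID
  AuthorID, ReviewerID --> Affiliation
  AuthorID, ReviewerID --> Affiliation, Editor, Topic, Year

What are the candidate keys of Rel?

{Affiliation, AuthorID}, {AuthorID, ReviewerID}, {Editor, ReviewerID, Year}

Closure of {Affiliation, AuthorID} is {Affiliation, AuthorID, Editor, ReviewerID, Topic, Year}, the whole schema; {Affiliation, AuthorID} is a candidate key.
Closure of {AuthorID, ReviewerID} is {Affiliation, AuthorID, Editor, ReviewerID, Topic, Year}, the whole schema; {AuthorID, ReviewerID} is a candidate key.
Closure of {Editor, ReviewerID, Year} is {Affiliation, AuthorID, Editor, ReviewerID, Topic, Year}, the whole schema; {Editor, ReviewerID, Year} is a candidate key.
Any other superkey properly contains one of these, so there are no further candidate keys.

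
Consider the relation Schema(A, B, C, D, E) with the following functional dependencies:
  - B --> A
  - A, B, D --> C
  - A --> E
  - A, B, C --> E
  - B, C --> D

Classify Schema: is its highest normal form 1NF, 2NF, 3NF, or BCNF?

1NF

Candidate keys: {B, C}, {B, D}. Prime attributes: {B, C, D}.
B --> A breaks BCNF: {B}⁺ = {A, B, E}, so {B} is not a superkey.
B --> A determines the non-prime attribute {A} from a non-superkey — 3NF is violated.
The proper key subset {B} of {B, C} determines non-prime {A, E}, so the relation is not even in 2NF.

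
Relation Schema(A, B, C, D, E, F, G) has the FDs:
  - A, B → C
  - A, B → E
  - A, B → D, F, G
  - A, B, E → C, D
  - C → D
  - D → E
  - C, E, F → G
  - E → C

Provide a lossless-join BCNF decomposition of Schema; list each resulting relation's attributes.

{A, B, C, F}; {C, D, E}; {C, F, G}

Candidate key of the original relation: {A, B}.
Within {A, B, C, D, E, F, G}: {C}⁺ ∩ {A, B, C, D, E, F, G} = {C, D, E}, not the whole set, so C → D, E violates BCNF; decompose into {C, D, E} and {A, B, C, F, G}.
{C, D, E} is in BCNF.
Within {A, B, C, F, G}: {C, F}⁺ ∩ {A, B, C, F, G} = {C, F, G}, not the whole set, so C, F → G violates BCNF; decompose into {C, F, G} and {A, B, C, F}.
{C, F, G} is in BCNF.
{A, B, C, F} is in BCNF.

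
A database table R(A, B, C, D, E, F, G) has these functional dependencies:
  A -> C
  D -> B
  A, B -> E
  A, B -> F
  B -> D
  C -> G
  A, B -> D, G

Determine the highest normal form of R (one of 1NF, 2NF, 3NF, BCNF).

1NF

Candidate keys: {A, B}, {A, D}. Prime attributes: {A, B, D}.
A -> C breaks BCNF: {A}⁺ = {A, C, G}, so {A} is not a superkey.
A -> C has non-prime {C} on the right and a non-superkey on the left, so 3NF fails.
{A} is a proper subset of the key {A, B}, and {A}⁺ contains the non-prime attributes {C, G} — a partial dependency, so 2NF is violated.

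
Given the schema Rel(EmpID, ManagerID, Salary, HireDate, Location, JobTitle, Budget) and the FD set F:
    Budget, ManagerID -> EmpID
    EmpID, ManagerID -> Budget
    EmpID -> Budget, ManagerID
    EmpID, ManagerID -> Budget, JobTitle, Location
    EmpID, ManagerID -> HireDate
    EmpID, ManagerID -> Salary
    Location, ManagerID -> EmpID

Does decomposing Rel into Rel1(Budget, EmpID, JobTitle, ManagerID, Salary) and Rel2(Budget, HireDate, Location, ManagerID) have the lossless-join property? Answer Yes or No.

Rel1 ∩ Rel2 = {Budget, ManagerID}; its closure under F is {Budget, EmpID, HireDate, JobTitle, Location, ManagerID, Salary}.
Since Rel1 ⊆ {Budget, EmpID, HireDate, JobTitle, Location, ManagerID, Salary}, the intersection is a superkey of Rel1; the decomposition is lossless.

Yes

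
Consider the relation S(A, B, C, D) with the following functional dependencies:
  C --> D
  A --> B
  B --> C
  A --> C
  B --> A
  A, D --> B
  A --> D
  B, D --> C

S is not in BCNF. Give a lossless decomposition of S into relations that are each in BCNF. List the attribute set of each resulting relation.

Candidate keys of the original relation: {A}, {B}.
In {A, B, C, D}, {C} is not a superkey ({C}⁺ restricted to this set is {C, D}), so split on C --> D into {C, D} and {A, B, C}.
{C, D} is in BCNF.
{A, B, C} is in BCNF.

{A, B, C}; {C, D}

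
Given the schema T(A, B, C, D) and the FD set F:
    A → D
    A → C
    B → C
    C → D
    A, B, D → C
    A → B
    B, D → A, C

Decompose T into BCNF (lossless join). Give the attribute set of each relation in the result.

Candidate keys of the original relation: {A}, {B}.
{A, B, C, D}: {C} determines {C, D} here but is not a superkey — split on C → D, giving {C, D} and {A, B, C}.
{C, D} is in BCNF.
{A, B, C} is in BCNF.

{A, B, C}; {C, D}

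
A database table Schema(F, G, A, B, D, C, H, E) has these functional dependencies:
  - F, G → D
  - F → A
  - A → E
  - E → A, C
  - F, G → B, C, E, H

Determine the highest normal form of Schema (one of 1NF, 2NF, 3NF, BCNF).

1NF

Candidate key: {F, G}. Prime attributes: {F, G}.
F → A: {F}⁺ = {A, C, E, F}, which is not all of the attributes, so the left side is not a superkey — BCNF is violated.
F → A has non-prime {A} on the right and a non-superkey on the left, so 3NF fails.
Since {F} ⊂ {F, G} and {F}⁺ ⊇ {A, C, E} with {A, C, E} non-prime, there is a partial dependency; 2NF fails.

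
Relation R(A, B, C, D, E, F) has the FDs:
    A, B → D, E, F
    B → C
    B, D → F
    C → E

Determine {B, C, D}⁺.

Start with {B, C, D}.
B, D → F applies; add {F} → now {B, C, D, F}.
C → E applies; add {E} → now {B, C, D, E, F}.
No further FD applies.

{B, C, D, E, F}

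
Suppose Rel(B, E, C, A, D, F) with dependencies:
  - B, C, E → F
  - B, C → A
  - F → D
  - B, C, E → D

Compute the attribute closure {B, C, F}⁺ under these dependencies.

{A, B, C, D, F}

Start with {B, C, F}.
B, C → A applies; add {A} → now {A, B, C, F}.
F → D applies; add {D} → now {A, B, C, D, F}.
No further FD applies.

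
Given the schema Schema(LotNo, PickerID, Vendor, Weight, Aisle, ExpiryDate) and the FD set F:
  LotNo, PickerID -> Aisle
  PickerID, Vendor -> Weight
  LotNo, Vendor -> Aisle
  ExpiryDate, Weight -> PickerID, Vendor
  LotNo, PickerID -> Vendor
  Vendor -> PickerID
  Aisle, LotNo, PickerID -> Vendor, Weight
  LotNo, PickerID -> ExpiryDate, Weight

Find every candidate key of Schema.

Attributes never on any right-hand side: {LotNo} — every candidate key must contain it.
Closure of {LotNo, PickerID} is {Aisle, ExpiryDate, LotNo, PickerID, Vendor, Weight}, the whole schema; {LotNo, PickerID} is a candidate key.
Closure of {LotNo, Vendor} is {Aisle, ExpiryDate, LotNo, PickerID, Vendor, Weight}, the whole schema; {LotNo, Vendor} is a candidate key.
Closure of {ExpiryDate, LotNo, Weight} is {Aisle, ExpiryDate, LotNo, PickerID, Vendor, Weight}, the whole schema; {ExpiryDate, LotNo, Weight} is a candidate key.
No proper subset of any of these is a key, and no other minimal superkey exists.

{ExpiryDate, LotNo, Weight}, {LotNo, PickerID}, {LotNo, Vendor}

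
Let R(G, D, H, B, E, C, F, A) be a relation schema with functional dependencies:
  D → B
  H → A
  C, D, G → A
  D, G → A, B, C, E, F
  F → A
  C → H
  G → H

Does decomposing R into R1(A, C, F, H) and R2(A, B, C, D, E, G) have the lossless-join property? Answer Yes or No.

No

The shared attributes are {A, C} and {A, C}⁺ = {A, C, H}.
The closure covers neither R1 nor R2 entirely; the join is not lossless.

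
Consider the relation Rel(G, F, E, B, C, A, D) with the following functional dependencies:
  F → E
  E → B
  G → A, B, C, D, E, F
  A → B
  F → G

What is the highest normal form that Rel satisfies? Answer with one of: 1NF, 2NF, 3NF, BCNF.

2NF

Candidate keys: {F}, {G}. Prime attributes: {F, G}.
E → B breaks BCNF: {E}⁺ = {B, E}, so {E} is not a superkey.
E → B determines the non-prime attribute {B} from a non-superkey — 3NF is violated.
Every candidate key is a single attribute, so no partial dependency is possible; 2NF holds.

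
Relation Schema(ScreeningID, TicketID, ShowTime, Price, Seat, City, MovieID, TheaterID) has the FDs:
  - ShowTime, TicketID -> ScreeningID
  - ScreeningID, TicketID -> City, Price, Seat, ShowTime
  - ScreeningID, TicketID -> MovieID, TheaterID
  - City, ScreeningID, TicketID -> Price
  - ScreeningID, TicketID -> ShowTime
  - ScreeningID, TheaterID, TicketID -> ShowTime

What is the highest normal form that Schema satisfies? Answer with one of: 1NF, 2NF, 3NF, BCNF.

Candidate keys: {ScreeningID, TicketID}, {ShowTime, TicketID}. Prime attributes: {ScreeningID, ShowTime, TicketID}.
Each dependency's left side is a superkey — BCNF holds.

BCNF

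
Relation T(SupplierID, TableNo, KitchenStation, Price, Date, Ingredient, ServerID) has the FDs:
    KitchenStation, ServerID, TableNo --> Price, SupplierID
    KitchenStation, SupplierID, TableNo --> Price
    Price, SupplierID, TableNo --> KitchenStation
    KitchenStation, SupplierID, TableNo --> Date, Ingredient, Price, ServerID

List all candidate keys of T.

No FD produces {TableNo}, so it must be in every candidate key.
{KitchenStation, ServerID, TableNo}⁺ = {Date, Ingredient, KitchenStation, Price, ServerID, SupplierID, TableNo}, which is every attribute, so {KitchenStation, ServerID, TableNo} is a candidate key.
{KitchenStation, SupplierID, TableNo}⁺ = {Date, Ingredient, KitchenStation, Price, ServerID, SupplierID, TableNo}, which is every attribute, so {KitchenStation, SupplierID, TableNo} is a candidate key.
{Price, SupplierID, TableNo}⁺ = {Date, Ingredient, KitchenStation, Price, ServerID, SupplierID, TableNo}, which is every attribute, so {Price, SupplierID, TableNo} is a candidate key.
Any other superkey properly contains one of these, so there are no further candidate keys.

{KitchenStation, ServerID, TableNo}, {KitchenStation, SupplierID, TableNo}, {Price, SupplierID, TableNo}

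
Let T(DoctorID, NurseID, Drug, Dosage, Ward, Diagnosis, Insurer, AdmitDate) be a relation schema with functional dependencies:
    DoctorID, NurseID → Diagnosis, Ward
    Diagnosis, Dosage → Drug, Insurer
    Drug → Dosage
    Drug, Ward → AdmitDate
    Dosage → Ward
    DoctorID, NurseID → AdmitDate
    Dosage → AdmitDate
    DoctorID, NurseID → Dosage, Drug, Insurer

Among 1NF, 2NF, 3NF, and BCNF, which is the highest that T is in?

2NF

Candidate key: {DoctorID, NurseID}. Prime attributes: {DoctorID, NurseID}.
Diagnosis, Dosage → Drug, Insurer breaks BCNF: {Diagnosis, Dosage}⁺ = {AdmitDate, Diagnosis, Dosage, Drug, Insurer, Ward}, so {Diagnosis, Dosage} is not a superkey.
Diagnosis, Dosage → Drug, Insurer has non-prime {Drug, Insurer} on the right and a non-superkey on the left, so 3NF fails.
No non-prime attribute depends on a proper subset of any candidate key, so 2NF holds.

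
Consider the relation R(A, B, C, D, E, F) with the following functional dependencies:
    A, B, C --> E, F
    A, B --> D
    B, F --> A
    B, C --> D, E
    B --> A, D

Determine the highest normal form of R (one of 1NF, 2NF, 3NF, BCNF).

1NF

Candidate key: {B, C}. Prime attributes: {B, C}.
A, B --> D: {A, B}⁺ = {A, B, D}, which is not all of the attributes, so the left side is not a superkey — BCNF is violated.
Because {D} is non-prime and the left side of A, B --> D is not a superkey, the relation is not in 3NF.
Since {B} ⊂ {B, C} and {B}⁺ ⊇ {A, D} with {A, D} non-prime, there is a partial dependency; 2NF fails.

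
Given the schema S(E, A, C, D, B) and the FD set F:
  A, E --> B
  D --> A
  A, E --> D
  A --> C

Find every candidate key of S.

{A, E}, {D, E}

No FD produces {E}, so it must be in every candidate key.
{A, E} is a candidate key since {A, E}⁺ = {A, B, C, D, E} covers every attribute.
{D, E} is a candidate key since {D, E}⁺ = {A, B, C, D, E} covers every attribute.
These are minimal and exhaustive — every other superkey contains one of them.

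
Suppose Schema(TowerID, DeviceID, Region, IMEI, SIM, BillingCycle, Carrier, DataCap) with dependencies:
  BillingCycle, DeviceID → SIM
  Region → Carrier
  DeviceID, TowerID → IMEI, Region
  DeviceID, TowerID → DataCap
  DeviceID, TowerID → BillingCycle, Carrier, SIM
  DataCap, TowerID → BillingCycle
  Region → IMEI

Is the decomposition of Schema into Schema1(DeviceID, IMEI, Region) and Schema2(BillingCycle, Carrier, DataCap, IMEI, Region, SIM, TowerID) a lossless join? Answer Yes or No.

No

The shared attributes are {IMEI, Region} and {IMEI, Region}⁺ = {Carrier, IMEI, Region}.
The closure covers neither Schema1 nor Schema2 entirely; the join is not lossless.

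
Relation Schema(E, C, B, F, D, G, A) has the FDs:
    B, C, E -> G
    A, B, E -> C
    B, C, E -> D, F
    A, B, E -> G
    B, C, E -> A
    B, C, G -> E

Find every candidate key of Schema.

{A, B, E}, {B, C, E}, {B, C, G}

Attributes never on any right-hand side: {B} — every candidate key must contain it.
Closure of {A, B, E} is {A, B, C, D, E, F, G}, the whole schema; {A, B, E} is a candidate key.
Closure of {B, C, E} is {A, B, C, D, E, F, G}, the whole schema; {B, C, E} is a candidate key.
Closure of {B, C, G} is {A, B, C, D, E, F, G}, the whole schema; {B, C, G} is a candidate key.
No proper subset of any of these is a key, and no other minimal superkey exists.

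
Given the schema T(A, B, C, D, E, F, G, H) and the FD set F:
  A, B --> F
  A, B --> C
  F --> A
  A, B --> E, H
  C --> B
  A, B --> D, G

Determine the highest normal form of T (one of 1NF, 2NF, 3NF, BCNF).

3NF

Candidate keys: {A, B}, {A, C}, {B, F}, {C, F}. Prime attributes: {A, B, C, F}.
F --> A: {F}⁺ = {A, F}, which is not all of the attributes, so the left side is not a superkey — BCNF is violated.
But every attribute on its right side ({A}) is prime, and the same holds for every other non-superkey FD, so 3NF still holds.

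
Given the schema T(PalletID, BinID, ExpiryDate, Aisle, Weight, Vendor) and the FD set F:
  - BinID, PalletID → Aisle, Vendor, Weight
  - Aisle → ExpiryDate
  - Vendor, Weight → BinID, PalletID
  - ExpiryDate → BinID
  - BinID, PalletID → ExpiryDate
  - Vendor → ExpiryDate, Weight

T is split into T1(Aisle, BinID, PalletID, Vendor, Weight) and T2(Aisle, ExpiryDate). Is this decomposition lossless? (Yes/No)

Yes

T1 ∩ T2 = {Aisle}; its closure under F is {Aisle, BinID, ExpiryDate}.
This includes all of T2, so the common attributes are a superkey of T2 — the join is lossless.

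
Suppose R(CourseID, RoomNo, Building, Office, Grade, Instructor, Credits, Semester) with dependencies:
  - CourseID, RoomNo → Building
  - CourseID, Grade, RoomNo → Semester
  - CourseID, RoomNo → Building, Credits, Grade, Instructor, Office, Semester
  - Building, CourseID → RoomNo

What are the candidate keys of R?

{Building, CourseID}, {CourseID, RoomNo}

Attributes never on any right-hand side: {CourseID} — every candidate key must contain it.
{Building, CourseID}⁺ = {Building, CourseID, Credits, Grade, Instructor, Office, RoomNo, Semester}, which is every attribute, so {Building, CourseID} is a candidate key.
{CourseID, RoomNo}⁺ = {Building, CourseID, Credits, Grade, Instructor, Office, RoomNo, Semester}, which is every attribute, so {CourseID, RoomNo} is a candidate key.
Any other superkey properly contains one of these, so there are no further candidate keys.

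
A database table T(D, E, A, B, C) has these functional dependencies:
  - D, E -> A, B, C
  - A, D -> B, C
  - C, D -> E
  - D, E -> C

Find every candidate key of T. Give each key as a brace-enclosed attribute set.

{A, D}, {C, D}, {D, E}

{D} never appears on the right of any FD, so every key must include it.
Closure of {A, D} is {A, B, C, D, E}, the whole schema; {A, D} is a candidate key.
Closure of {C, D} is {A, B, C, D, E}, the whole schema; {C, D} is a candidate key.
Closure of {D, E} is {A, B, C, D, E}, the whole schema; {D, E} is a candidate key.
No proper subset of any of these is a key, and no other minimal superkey exists.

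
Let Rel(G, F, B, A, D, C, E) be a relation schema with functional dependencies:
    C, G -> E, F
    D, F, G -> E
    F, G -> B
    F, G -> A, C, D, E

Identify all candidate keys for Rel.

No FD produces {G}, so it must be in every candidate key.
{C, G}⁺ = {A, B, C, D, E, F, G}, which is every attribute, so {C, G} is a candidate key.
{F, G}⁺ = {A, B, C, D, E, F, G}, which is every attribute, so {F, G} is a candidate key.
Any other superkey properly contains one of these, so there are no further candidate keys.

{C, G}, {F, G}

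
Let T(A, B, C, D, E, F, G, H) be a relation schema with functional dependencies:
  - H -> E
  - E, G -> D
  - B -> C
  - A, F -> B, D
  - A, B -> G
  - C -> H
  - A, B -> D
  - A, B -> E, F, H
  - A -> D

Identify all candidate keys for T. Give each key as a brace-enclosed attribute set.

No FD produces {A}, so it must be in every candidate key.
{A, B} is a candidate key since {A, B}⁺ = {A, B, C, D, E, F, G, H} covers every attribute.
{A, F} is a candidate key since {A, F}⁺ = {A, B, C, D, E, F, G, H} covers every attribute.
Any other superkey properly contains one of these, so there are no further candidate keys.

{A, B}, {A, F}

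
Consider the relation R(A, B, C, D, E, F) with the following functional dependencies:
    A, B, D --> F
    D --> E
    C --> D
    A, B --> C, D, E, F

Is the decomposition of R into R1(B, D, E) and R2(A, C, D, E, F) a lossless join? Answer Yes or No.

R1 ∩ R2 = {D, E}; its closure under F is {D, E}.
The closure covers neither R1 nor R2 entirely; the join is not lossless.

No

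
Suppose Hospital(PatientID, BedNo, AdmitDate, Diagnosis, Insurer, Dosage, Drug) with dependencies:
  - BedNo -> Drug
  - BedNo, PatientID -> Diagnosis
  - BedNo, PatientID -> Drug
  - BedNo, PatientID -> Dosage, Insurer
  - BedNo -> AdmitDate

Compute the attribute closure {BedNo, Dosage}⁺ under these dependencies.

Start with {BedNo, Dosage}.
BedNo -> Drug applies; add {Drug} → now {BedNo, Dosage, Drug}.
BedNo -> AdmitDate applies; add {AdmitDate} → now {AdmitDate, BedNo, Dosage, Drug}.
No further FD applies.

{AdmitDate, BedNo, Dosage, Drug}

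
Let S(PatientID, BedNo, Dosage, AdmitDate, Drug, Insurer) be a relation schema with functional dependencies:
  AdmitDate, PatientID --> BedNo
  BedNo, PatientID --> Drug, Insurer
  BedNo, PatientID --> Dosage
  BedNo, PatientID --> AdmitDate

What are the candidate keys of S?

{AdmitDate, PatientID}, {BedNo, PatientID}

No FD produces {PatientID}, so it must be in every candidate key.
{AdmitDate, PatientID}⁺ = {AdmitDate, BedNo, Dosage, Drug, Insurer, PatientID}, which is every attribute, so {AdmitDate, PatientID} is a candidate key.
{BedNo, PatientID}⁺ = {AdmitDate, BedNo, Dosage, Drug, Insurer, PatientID}, which is every attribute, so {BedNo, PatientID} is a candidate key.
Any other superkey properly contains one of these, so there are no further candidate keys.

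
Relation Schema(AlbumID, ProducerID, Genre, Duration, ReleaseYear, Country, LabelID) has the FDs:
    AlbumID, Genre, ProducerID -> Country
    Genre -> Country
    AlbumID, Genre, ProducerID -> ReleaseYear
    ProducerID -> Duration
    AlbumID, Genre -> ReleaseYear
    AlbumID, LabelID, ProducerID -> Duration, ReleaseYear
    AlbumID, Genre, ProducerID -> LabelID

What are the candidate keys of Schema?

{AlbumID, Genre, ProducerID}

No FD produces {AlbumID, Genre, ProducerID}, so they must be in every candidate key.
{AlbumID, Genre, ProducerID}⁺ = {AlbumID, Country, Duration, Genre, LabelID, ProducerID, ReleaseYear} — all of the relation — so {AlbumID, Genre, ProducerID} is a candidate key.
No other minimal set has full closure, so this is the only candidate key.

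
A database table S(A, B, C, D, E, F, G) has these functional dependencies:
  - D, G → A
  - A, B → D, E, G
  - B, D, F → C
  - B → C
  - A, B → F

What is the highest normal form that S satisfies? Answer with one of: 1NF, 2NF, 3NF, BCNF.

Candidate keys: {A, B}, {B, D, G}. Prime attributes: {A, B, D, G}.
For D, G → A we have {D, G}⁺ = {A, D, G}; {D, G} is not a superkey, so BCNF fails.
B, D, F → C determines the non-prime attribute {C} from a non-superkey — 3NF is violated.
The proper key subset {B} of {A, B} determines non-prime {C}, so the relation is not even in 2NF.

1NF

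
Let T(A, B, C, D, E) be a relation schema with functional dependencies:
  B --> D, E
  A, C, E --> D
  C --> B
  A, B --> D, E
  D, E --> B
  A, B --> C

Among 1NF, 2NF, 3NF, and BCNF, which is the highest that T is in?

3NF

Candidate keys: {A, B}, {A, C}, {A, D, E}. Prime attributes: {A, B, C, D, E}.
B --> D, E breaks BCNF: {B}⁺ = {B, D, E}, so {B} is not a superkey.
But every attribute on its right side ({D, E}) is prime, and the same holds for every other non-superkey FD, so 3NF still holds.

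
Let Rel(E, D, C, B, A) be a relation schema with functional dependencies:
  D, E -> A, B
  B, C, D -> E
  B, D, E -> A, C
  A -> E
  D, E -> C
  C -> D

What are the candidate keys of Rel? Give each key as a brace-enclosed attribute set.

{A, C}, {A, D}, {B, C}, {C, E}, {D, E}

Closure of {A, C} is {A, B, C, D, E}, the whole schema; {A, C} is a candidate key.
Closure of {A, D} is {A, B, C, D, E}, the whole schema; {A, D} is a candidate key.
Closure of {B, C} is {A, B, C, D, E}, the whole schema; {B, C} is a candidate key.
Closure of {C, E} is {A, B, C, D, E}, the whole schema; {C, E} is a candidate key.
Closure of {D, E} is {A, B, C, D, E}, the whole schema; {D, E} is a candidate key.
Any other superkey properly contains one of these, so there are no further candidate keys.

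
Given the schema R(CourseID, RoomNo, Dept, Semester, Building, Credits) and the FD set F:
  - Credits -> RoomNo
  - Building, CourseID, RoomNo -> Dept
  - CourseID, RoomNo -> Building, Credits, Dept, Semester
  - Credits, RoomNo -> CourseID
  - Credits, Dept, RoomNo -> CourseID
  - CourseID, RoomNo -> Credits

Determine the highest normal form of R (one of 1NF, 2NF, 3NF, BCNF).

BCNF

Candidate keys: {CourseID, RoomNo}, {Credits}. Prime attributes: {CourseID, Credits, RoomNo}.
Each dependency's left side is a superkey — BCNF holds.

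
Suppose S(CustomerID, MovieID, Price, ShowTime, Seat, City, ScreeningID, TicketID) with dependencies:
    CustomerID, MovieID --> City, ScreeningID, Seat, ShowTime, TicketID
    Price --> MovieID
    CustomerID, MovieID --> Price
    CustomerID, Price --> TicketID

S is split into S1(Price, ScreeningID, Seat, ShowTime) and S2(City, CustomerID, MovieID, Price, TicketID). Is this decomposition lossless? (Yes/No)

No

S1 ∩ S2 = {Price}; its closure under F is {MovieID, Price}.
The closure covers neither S1 nor S2 entirely; the join is not lossless.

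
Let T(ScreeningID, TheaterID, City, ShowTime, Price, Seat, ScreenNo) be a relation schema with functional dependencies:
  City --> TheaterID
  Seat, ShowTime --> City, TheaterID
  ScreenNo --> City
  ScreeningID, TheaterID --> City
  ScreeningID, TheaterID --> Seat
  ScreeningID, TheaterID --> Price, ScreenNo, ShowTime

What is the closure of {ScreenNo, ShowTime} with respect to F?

{City, ScreenNo, ShowTime, TheaterID}

Start with {ScreenNo, ShowTime}.
ScreenNo --> City applies; add {City} → now {City, ScreenNo, ShowTime}.
City --> TheaterID applies; add {TheaterID} → now {City, ScreenNo, ShowTime, TheaterID}.
No further FD applies.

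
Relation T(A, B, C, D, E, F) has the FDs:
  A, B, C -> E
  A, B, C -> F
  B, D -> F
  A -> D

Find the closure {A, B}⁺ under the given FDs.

{A, B, D, F}

Start with {A, B}.
A -> D applies; add {D} → now {A, B, D}.
B, D -> F applies; add {F} → now {A, B, D, F}.
No further FD applies.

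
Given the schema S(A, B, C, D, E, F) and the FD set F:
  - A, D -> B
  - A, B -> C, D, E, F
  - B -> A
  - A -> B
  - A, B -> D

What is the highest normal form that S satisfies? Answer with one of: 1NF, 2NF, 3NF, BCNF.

BCNF

Candidate keys: {A}, {B}. Prime attributes: {A, B}.
The left-hand side of every FD is a superkey, so BCNF is satisfied.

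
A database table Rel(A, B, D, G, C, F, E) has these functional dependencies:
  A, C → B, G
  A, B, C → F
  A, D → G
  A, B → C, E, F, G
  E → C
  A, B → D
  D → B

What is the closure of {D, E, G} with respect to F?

{B, C, D, E, G}

Start with {D, E, G}.
E → C applies; add {C} → now {C, D, E, G}.
D → B applies; add {B} → now {B, C, D, E, G}.
No further FD applies.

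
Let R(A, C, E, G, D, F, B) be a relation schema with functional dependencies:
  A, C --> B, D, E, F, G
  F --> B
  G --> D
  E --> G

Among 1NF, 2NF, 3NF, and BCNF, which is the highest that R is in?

Candidate key: {A, C}. Prime attributes: {A, C}.
F --> B breaks BCNF: {F}⁺ = {B, F}, so {F} is not a superkey.
F --> B has non-prime {B} on the right and a non-superkey on the left, so 3NF fails.
No non-prime attribute depends on a proper subset of any candidate key, so 2NF holds.

2NF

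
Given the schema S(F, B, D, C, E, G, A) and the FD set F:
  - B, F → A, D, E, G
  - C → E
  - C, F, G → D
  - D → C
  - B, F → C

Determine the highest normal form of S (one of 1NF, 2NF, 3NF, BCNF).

Candidate key: {B, F}. Prime attributes: {B, F}.
C → E: {C}⁺ = {C, E}, which is not all of the attributes, so the left side is not a superkey — BCNF is violated.
Because {E} is non-prime and the left side of C → E is not a superkey, the relation is not in 3NF.
No non-prime attribute depends on a proper subset of any candidate key, so 2NF holds.

2NF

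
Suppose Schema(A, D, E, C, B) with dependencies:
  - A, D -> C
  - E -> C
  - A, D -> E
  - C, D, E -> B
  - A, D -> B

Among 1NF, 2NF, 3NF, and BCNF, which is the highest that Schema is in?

Candidate key: {A, D}. Prime attributes: {A, D}.
For E -> C we have {E}⁺ = {C, E}; {E} is not a superkey, so BCNF fails.
E -> C determines the non-prime attribute {C} from a non-superkey — 3NF is violated.
No non-prime attribute depends on a proper subset of any candidate key, so 2NF holds.

2NF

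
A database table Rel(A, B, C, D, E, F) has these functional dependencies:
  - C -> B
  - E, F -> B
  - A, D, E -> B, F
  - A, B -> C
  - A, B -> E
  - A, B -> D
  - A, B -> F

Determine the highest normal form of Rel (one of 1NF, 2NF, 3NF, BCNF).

3NF

Candidate keys: {A, B}, {A, C}, {A, D, E}, {A, E, F}. Prime attributes: {A, B, C, D, E, F}.
C -> B breaks BCNF: {C}⁺ = {B, C}, so {C} is not a superkey.
Since {B} ⊆ prime attributes and every other non-superkey FD also has a prime right side, the schema is in 3NF.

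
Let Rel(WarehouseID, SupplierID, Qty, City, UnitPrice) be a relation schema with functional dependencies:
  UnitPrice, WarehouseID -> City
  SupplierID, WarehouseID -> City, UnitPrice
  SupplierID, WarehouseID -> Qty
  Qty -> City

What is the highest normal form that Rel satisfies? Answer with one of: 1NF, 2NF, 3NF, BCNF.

Candidate key: {SupplierID, WarehouseID}. Prime attributes: {SupplierID, WarehouseID}.
For UnitPrice, WarehouseID -> City we have {UnitPrice, WarehouseID}⁺ = {City, UnitPrice, WarehouseID}; {UnitPrice, WarehouseID} is not a superkey, so BCNF fails.
UnitPrice, WarehouseID -> City has non-prime {City} on the right and a non-superkey on the left, so 3NF fails.
No proper subset of a key has a non-prime attribute in its closure, so there is no partial dependency; 2NF holds.

2NF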